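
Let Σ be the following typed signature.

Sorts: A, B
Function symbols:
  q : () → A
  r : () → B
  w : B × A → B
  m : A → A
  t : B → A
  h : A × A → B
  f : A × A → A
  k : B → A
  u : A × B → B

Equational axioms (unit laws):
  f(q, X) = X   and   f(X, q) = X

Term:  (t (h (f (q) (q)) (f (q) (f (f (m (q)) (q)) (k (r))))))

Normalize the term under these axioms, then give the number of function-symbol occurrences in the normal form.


1. (t (h (f (q) (q)) (f (q) (f (f (m (q)) (q)) (k (r))))))  →  (t (h (q) (f (q) (f (f (m (q)) (q)) (k (r))))))
2. (t (h (q) (f (q) (f (f (m (q)) (q)) (k (r))))))  →  (t (h (q) (f (f (m (q)) (q)) (k (r)))))
3. (t (h (q) (f (f (m (q)) (q)) (k (r)))))  →  (t (h (q) (f (m (q)) (k (r)))))
normal form: (t (h (q) (f (m (q)) (k (r)))))

size = 8


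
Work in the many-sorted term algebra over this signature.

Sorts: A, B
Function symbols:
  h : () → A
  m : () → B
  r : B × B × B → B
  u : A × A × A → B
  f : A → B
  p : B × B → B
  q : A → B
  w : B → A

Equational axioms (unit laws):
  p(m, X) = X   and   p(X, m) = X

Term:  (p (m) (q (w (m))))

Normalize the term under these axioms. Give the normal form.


normal form = (q (w (m)))

1. (p (m) (q (w (m))))  →  (q (w (m)))


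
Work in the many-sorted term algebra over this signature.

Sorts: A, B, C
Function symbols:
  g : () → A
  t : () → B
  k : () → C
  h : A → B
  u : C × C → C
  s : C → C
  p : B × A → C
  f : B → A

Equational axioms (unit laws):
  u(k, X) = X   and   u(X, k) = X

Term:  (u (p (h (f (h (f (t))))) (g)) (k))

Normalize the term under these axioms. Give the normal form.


1. (u (p (h (f (h (f (t))))) (g)) (k))  →  (p (h (f (h (f (t))))) (g))

normal form = (p (h (f (h (f (t))))) (g))


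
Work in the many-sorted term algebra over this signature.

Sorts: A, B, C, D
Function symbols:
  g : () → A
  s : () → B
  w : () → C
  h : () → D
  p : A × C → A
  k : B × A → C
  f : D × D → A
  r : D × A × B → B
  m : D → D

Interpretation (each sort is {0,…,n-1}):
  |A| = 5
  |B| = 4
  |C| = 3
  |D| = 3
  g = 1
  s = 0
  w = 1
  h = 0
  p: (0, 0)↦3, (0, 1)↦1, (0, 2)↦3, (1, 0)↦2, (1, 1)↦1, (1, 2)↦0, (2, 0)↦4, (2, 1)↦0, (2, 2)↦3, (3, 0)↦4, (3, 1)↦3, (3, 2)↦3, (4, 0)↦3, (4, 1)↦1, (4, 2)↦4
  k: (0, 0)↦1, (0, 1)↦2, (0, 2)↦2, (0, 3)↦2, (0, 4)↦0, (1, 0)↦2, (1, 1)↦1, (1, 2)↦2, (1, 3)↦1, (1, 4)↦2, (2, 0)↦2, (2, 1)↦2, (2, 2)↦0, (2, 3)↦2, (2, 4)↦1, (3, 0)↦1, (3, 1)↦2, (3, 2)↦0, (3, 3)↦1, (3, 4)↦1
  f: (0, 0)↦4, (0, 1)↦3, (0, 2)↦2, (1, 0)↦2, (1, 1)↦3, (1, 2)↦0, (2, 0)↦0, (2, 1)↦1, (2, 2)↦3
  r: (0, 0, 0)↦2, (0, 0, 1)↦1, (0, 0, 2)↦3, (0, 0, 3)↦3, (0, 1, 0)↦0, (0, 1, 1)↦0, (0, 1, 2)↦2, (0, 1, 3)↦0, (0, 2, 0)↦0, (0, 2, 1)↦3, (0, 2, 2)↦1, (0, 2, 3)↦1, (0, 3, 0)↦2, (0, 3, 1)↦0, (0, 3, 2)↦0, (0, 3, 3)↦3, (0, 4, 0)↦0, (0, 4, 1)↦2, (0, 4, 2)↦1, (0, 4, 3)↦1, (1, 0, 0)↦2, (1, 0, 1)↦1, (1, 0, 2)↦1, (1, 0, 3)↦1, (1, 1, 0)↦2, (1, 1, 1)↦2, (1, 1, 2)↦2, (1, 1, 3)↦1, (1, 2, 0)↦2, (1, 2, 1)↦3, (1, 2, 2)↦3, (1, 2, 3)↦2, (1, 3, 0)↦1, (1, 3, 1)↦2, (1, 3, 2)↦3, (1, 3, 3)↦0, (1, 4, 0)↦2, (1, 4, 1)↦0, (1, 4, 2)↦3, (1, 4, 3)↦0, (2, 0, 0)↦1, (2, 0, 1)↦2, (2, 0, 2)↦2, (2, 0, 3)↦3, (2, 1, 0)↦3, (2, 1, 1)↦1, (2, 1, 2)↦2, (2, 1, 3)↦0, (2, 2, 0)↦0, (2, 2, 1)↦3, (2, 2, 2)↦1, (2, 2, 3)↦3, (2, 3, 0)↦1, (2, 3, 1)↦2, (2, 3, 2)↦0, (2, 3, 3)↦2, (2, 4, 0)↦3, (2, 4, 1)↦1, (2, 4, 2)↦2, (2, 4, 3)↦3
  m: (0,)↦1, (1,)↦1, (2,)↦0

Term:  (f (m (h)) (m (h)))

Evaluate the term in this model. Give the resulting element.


value = 3

  h = 0
  (m (h)) = m(0,) = 1
  h = 0
  (m (h)) = m(0,) = 1
  (f (m (h)) (m (h))) = f(1, 1) = 3


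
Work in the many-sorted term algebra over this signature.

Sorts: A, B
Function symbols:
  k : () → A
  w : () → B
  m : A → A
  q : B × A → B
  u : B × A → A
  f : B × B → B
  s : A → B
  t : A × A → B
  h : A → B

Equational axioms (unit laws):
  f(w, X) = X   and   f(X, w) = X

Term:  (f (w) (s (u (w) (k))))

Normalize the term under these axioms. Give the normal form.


1. (f (w) (s (u (w) (k))))  →  (s (u (w) (k)))

normal form = (s (u (w) (k)))


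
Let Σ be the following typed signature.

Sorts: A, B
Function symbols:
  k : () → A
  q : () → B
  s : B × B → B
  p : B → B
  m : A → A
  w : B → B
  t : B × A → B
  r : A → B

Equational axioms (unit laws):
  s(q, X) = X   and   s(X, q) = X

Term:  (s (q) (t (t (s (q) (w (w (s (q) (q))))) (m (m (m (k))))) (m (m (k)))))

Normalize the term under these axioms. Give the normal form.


1. (s (q) (t (t (s (q) (w (w (s (q) (q))))) (m (m (m (k))))) (m (m (k)))))  →  (t (t (s (q) (w (w (s (q) (q))))) (m (m (m (k))))) (m (m (k))))
2. (t (t (s (q) (w (w (s (q) (q))))) (m (m (m (k))))) (m (m (k))))  →  (t (t (w (w (s (q) (q)))) (m (m (m (k))))) (m (m (k))))
3. (t (t (w (w (s (q) (q)))) (m (m (m (k))))) (m (m (k))))  →  (t (t (w (w (q))) (m (m (m (k))))) (m (m (k))))

normal form = (t (t (w (w (q))) (m (m (m (k))))) (m (m (k))))


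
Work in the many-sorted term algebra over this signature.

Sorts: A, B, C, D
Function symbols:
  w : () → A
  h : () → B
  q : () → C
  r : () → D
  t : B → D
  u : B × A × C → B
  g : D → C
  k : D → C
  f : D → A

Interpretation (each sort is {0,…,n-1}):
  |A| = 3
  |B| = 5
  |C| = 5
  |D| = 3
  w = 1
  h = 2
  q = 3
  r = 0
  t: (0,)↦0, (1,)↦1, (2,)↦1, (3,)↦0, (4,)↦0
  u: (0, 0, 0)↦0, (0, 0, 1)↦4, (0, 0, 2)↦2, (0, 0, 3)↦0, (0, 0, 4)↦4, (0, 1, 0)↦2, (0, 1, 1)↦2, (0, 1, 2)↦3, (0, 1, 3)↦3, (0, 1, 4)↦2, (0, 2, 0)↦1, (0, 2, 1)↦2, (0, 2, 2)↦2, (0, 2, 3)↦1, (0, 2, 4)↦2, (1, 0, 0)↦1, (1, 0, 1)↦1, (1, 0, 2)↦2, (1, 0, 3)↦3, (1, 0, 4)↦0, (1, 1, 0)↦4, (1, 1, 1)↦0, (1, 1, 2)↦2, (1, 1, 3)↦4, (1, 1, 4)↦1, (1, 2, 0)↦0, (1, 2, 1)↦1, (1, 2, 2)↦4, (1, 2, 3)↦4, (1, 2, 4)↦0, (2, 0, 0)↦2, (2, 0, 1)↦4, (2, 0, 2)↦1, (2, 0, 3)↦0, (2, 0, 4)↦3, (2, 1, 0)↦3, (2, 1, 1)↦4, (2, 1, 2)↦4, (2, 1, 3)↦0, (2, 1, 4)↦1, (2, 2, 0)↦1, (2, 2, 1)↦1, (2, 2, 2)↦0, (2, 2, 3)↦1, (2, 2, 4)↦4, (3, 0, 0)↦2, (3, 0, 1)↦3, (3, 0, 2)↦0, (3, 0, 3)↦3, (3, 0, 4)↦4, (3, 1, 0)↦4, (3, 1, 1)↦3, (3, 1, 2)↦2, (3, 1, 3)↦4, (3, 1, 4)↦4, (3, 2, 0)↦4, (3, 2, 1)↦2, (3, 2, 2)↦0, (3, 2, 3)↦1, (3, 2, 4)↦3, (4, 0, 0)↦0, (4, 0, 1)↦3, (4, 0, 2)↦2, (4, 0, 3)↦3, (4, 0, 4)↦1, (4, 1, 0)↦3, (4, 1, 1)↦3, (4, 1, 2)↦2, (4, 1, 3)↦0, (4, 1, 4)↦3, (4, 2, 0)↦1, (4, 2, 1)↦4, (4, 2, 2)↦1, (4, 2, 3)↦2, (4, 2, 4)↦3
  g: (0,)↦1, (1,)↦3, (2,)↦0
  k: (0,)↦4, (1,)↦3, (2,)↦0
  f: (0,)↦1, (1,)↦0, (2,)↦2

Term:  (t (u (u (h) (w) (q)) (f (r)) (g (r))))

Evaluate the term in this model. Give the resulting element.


value = 1

  h = 2
  w = 1
  q = 3
  (u (h) (w) (q)) = u(2, 1, 3) = 0
  r = 0
  (f (r)) = f(0,) = 1
  r = 0
  (g (r)) = g(0,) = 1
  (u (u (h) (w) (q)) (f (r)) (g (r))) = u(0, 1, 1) = 2
  (t (u (u (h) (w) (q)) (f (r)) (g (r)))) = t(2,) = 1


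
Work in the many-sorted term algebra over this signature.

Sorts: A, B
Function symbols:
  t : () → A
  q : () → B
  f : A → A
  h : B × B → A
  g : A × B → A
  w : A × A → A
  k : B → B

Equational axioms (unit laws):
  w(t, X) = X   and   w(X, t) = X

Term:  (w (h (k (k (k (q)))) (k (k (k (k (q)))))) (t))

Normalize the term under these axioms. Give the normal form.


1. (w (h (k (k (k (q)))) (k (k (k (k (q)))))) (t))  →  (h (k (k (k (q)))) (k (k (k (k (q))))))

normal form = (h (k (k (k (q)))) (k (k (k (k (q))))))


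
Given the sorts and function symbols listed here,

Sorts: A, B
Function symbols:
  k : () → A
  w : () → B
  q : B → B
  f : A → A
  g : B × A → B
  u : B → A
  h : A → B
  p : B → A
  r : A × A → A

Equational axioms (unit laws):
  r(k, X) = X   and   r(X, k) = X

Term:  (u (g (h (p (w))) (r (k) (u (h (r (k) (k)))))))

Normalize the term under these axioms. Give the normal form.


normal form = (u (g (h (p (w))) (u (h (k)))))

1. (u (g (h (p (w))) (r (k) (u (h (r (k) (k)))))))  →  (u (g (h (p (w))) (u (h (r (k) (k))))))
2. (u (g (h (p (w))) (u (h (r (k) (k))))))  →  (u (g (h (p (w))) (u (h (k)))))


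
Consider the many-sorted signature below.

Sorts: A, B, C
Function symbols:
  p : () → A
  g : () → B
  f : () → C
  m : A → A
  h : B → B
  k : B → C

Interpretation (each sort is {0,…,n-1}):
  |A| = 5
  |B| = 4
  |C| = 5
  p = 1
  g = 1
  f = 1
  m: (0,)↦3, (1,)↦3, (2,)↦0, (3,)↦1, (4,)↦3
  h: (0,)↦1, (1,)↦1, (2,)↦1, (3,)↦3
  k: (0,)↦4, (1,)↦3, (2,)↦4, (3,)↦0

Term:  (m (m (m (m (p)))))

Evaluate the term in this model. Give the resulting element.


  p = 1
  (m (p)) = m(1,) = 3
  (m (m (p))) = m(3,) = 1
  (m (m (m (p)))) = m(1,) = 3
  (m (m (m (m (p))))) = m(3,) = 1

value = 1


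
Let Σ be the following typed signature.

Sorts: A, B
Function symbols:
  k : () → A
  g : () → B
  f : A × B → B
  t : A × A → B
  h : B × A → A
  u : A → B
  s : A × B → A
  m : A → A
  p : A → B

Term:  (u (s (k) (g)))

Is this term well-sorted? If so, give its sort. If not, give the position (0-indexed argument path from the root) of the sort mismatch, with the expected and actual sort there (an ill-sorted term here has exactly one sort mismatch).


well-sorted; sort = B

    (k) : A
    (g) : B
  (s (k) (g)) : A
(u (s (k) (g))) : B


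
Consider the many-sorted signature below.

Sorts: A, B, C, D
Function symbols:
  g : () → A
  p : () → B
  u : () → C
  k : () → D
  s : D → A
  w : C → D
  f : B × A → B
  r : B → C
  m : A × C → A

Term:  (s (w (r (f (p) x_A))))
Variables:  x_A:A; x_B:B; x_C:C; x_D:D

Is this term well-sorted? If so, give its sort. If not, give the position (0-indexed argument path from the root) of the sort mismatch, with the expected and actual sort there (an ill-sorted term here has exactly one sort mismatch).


        (p) : B
        x_A : A
      (f (p) x_A) : B
    (r (f (p) x_A)) : C
  (w (r (f (p) x_A))) : D
(s (w (r (f (p) x_A)))) : A

well-sorted; sort = A


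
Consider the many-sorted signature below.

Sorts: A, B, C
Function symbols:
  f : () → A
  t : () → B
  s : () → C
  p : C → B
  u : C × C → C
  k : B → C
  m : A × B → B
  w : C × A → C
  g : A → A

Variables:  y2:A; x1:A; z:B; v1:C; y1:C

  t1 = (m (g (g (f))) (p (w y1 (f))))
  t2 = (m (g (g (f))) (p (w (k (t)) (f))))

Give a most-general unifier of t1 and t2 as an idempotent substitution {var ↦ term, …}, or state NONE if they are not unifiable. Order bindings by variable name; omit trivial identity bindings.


{y1 ↦ (k (t))}


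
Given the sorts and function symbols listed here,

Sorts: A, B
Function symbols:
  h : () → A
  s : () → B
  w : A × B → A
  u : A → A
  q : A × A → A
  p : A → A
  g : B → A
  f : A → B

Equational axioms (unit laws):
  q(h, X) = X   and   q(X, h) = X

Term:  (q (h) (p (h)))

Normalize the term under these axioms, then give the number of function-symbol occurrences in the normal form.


size = 2

1. (q (h) (p (h)))  →  (p (h))
normal form: (p (h))


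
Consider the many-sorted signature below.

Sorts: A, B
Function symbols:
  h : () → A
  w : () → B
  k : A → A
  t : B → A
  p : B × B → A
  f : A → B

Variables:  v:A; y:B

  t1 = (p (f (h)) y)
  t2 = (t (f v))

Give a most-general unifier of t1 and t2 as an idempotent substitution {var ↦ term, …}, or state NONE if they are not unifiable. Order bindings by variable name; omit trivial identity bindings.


head clash or occurs-check failure — not unifiable

NONE (not unifiable)


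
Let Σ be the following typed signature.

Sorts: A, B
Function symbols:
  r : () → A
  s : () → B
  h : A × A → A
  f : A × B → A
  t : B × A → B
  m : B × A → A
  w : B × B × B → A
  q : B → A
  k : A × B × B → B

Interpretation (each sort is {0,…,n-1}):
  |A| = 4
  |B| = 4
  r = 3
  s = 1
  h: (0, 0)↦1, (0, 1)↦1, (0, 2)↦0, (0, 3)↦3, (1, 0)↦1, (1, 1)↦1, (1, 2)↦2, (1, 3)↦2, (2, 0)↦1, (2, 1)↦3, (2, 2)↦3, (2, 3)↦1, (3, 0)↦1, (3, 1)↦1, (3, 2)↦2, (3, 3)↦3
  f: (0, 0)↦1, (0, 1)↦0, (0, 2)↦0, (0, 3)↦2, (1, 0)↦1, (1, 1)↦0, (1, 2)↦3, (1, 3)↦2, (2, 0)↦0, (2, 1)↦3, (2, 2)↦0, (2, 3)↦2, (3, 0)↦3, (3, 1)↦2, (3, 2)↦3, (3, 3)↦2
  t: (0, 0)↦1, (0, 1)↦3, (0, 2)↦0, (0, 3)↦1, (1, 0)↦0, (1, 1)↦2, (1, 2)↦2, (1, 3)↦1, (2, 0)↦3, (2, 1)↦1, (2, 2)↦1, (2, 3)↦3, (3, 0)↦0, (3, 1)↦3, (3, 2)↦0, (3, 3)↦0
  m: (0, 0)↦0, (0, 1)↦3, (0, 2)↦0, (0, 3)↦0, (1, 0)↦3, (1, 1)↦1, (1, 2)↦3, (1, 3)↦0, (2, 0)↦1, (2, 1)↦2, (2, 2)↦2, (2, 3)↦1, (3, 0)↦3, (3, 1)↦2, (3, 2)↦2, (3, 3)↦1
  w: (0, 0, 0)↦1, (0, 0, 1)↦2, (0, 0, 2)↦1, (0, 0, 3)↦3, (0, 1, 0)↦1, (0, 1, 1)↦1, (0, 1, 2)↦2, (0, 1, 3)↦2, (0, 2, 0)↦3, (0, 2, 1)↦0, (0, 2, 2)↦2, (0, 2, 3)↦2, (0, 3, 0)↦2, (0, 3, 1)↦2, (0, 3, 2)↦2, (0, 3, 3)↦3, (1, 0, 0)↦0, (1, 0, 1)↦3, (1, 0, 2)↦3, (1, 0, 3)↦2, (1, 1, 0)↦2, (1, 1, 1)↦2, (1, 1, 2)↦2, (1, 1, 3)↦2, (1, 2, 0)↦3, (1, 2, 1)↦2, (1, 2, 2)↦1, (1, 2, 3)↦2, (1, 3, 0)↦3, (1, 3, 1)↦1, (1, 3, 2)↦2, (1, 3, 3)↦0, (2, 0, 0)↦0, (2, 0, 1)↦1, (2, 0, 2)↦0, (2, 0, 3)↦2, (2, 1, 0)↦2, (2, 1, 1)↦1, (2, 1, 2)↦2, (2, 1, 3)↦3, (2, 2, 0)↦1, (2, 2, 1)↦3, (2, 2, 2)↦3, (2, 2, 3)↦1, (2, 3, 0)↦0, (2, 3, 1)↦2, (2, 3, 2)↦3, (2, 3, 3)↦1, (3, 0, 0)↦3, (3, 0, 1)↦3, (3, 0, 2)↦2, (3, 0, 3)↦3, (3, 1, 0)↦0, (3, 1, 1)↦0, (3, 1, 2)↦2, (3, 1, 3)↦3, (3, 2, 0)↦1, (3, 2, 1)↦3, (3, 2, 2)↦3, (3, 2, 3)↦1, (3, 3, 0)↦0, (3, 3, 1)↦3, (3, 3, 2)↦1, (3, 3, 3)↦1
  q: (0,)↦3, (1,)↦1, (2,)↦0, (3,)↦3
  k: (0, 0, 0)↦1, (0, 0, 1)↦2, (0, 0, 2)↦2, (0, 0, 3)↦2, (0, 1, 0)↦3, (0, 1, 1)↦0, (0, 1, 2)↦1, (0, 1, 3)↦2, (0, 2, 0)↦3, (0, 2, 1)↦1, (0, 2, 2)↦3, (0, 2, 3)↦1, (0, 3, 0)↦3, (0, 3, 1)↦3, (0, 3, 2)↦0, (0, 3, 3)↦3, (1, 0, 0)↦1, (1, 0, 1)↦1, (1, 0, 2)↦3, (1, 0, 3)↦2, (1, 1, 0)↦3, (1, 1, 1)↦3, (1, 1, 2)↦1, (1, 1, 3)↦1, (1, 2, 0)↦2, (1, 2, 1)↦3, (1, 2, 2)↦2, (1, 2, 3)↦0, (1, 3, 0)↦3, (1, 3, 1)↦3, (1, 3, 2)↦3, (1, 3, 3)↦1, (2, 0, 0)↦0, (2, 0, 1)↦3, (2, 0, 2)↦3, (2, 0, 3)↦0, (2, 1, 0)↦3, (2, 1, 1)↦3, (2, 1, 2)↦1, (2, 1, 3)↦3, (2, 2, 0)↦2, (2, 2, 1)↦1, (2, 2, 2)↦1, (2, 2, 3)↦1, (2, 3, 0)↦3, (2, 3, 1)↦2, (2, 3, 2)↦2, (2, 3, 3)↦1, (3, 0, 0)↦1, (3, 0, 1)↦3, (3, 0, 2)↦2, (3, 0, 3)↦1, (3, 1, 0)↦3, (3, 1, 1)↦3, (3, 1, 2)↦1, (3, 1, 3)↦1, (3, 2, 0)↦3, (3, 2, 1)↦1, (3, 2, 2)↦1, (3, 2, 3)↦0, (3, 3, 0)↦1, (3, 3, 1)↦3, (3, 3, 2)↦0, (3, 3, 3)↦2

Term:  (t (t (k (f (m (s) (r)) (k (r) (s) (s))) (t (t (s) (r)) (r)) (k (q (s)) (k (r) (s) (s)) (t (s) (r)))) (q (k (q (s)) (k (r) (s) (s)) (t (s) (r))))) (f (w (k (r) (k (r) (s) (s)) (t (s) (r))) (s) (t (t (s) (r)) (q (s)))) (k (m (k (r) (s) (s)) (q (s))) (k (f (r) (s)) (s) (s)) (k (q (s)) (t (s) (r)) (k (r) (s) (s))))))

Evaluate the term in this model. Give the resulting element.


  s = 1
  r = 3
  (m (s) (r)) = m(1, 3) = 0
  r = 3
  s = 1
  s = 1
  (k (r) (s) (s)) = k(3, 1, 1) = 3
  (f (m (s) (r)) (k (r) (s) (s))) = f(0, 3) = 2
  s = 1
  r = 3
  (t (s) (r)) = t(1, 3) = 1
  r = 3
  (t (t (s) (r)) (r)) = t(1, 3) = 1
  s = 1
  (q (s)) = q(1,) = 1
  r = 3
  s = 1
  s = 1
  (k (r) (s) (s)) = k(3, 1, 1) = 3
  s = 1
  r = 3
  (t (s) (r)) = t(1, 3) = 1
  (k (q (s)) (k (r) (s) (s)) (t (s) (r))) = k(1, 3, 1) = 3
  (k (f (m (s) (r)) (k (r) (s) (s))) (t (t (s) (r)) (r)) (k (q (s)) (k (r) (s) (s)) (t (s) (r)))) = k(2, 1, 3) = 3
  s = 1
  (q (s)) = q(1,) = 1
  r = 3
  s = 1
  s = 1
  (k (r) (s) (s)) = k(3, 1, 1) = 3
  s = 1
  r = 3
  (t (s) (r)) = t(1, 3) = 1
  (k (q (s)) (k (r) (s) (s)) (t (s) (r))) = k(1, 3, 1) = 3
  (q (k (q (s)) (k (r) (s) (s)) (t (s) (r)))) = q(3,) = 3
  (t (k (f (m (s) (r)) (k (r) (s) (s))) (t (t (s) (r)) (r)) (k (q (s)) (k (r) (s) (s)) (t (s) (r)))) (q (k (q (s)) (k (r) (s) (s)) (t (s) (r))))) = t(3, 3) = 0
  r = 3
  r = 3
  s = 1
  s = 1
  (k (r) (s) (s)) = k(3, 1, 1) = 3
  s = 1
  r = 3
  (t (s) (r)) = t(1, 3) = 1
  (k (r) (k (r) (s) (s)) (t (s) (r))) = k(3, 3, 1) = 3
  s = 1
  s = 1
  r = 3
  (t (s) (r)) = t(1, 3) = 1
  s = 1
  (q (s)) = q(1,) = 1
  (t (t (s) (r)) (q (s))) = t(1, 1) = 2
  (w (k (r) (k (r) (s) (s)) (t (s) (r))) (s) (t (t (s) (r)) (q (s)))) = w(3, 1, 2) = 2
  r = 3
  s = 1
  s = 1
  (k (r) (s) (s)) = k(3, 1, 1) = 3
  s = 1
  (q (s)) = q(1,) = 1
  (m (k (r) (s) (s)) (q (s))) = m(3, 1) = 2
  r = 3
  s = 1
  (f (r) (s)) = f(3, 1) = 2
  s = 1
  s = 1
  (k (f (r) (s)) (s) (s)) = k(2, 1, 1) = 3
  s = 1
  (q (s)) = q(1,) = 1
  s = 1
  r = 3
  (t (s) (r)) = t(1, 3) = 1
  r = 3
  s = 1
  s = 1
  (k (r) (s) (s)) = k(3, 1, 1) = 3
  (k (q (s)) (t (s) (r)) (k (r) (s) (s))) = k(1, 1, 3) = 1
  (k (m (k (r) (s) (s)) (q (s))) (k (f (r) (s)) (s) (s)) (k (q (s)) (t (s) (r)) (k (r) (s) (s)))) = k(2, 3, 1) = 2
  (f (w (k (r) (k (r) (s) (s)) (t (s) (r))) (s) (t (t (s) (r)) (q (s)))) (k (m (k (r) (s) (s)) (q (s))) (k (f (r) (s)) (s) (s)) (k (q (s)) (t (s) (r)) (k (r) (s) (s))))) = f(2, 2) = 0
  (t (t (k (f (m (s) (r)) (k (r) (s) (s))) (t (t (s) (r)) (r)) (k (q (s)) (k (r) (s) (s)) (t (s) (r)))) (q (k (q (s)) (k (r) (s) (s)) (t (s) (r))))) (f (w (k (r) (k (r) (s) (s)) (t (s) (r))) (s) (t (t (s) (r)) (q (s)))) (k (m (k (r) (s) (s)) (q (s))) (k (f (r) (s)) (s) (s)) (k (q (s)) (t (s) (r)) (k (r) (s) (s)))))) = t(0, 0) = 1

value = 1


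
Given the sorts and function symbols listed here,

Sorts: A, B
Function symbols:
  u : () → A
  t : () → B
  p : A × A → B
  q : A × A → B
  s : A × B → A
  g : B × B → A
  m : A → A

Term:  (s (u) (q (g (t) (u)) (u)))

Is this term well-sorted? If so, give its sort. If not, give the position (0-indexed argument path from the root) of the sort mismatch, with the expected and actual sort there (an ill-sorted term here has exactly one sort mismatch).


  (u) : A
      (t) : B
      (u) : A
    (g (t) (u)) : ✗ arg 1 at [1, 0, 1] has sort A, expected B
    (u) : A

ill-sorted at position [1, 0, 1]: expected B, got A


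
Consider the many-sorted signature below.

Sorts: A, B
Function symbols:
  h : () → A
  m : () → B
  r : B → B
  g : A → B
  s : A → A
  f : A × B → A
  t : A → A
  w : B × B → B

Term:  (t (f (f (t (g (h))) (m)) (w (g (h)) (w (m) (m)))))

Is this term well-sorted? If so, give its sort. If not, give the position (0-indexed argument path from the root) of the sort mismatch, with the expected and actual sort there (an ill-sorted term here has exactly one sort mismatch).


          (h) : A
        (g (h)) : B
      (t (g (h))) : ✗ arg 0 at [0, 0, 0, 0] has sort B, expected A
      (m) : B
        (h) : A
      (g (h)) : B
        (m) : B
        (m) : B
      (w (m) (m)) : B
    (w (g (h)) (w (m) (m))) : B

ill-sorted at position [0, 0, 0, 0]: expected A, got B


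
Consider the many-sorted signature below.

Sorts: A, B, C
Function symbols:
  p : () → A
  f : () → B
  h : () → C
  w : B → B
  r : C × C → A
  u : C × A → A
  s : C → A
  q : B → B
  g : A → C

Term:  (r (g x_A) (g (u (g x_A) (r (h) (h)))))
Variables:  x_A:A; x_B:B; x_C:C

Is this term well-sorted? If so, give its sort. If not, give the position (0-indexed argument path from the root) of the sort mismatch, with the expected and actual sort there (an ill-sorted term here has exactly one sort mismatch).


well-sorted; sort = A

    x_A : A
  (g x_A) : C
        x_A : A
      (g x_A) : C
        (h) : C
        (h) : C
      (r (h) (h)) : A
    (u (g x_A) (r (h) (h))) : A
  (g (u (g x_A) (r (h) (h)))) : C
(r (g x_A) (g (u (g x_A) (r (h) (h))))) : A


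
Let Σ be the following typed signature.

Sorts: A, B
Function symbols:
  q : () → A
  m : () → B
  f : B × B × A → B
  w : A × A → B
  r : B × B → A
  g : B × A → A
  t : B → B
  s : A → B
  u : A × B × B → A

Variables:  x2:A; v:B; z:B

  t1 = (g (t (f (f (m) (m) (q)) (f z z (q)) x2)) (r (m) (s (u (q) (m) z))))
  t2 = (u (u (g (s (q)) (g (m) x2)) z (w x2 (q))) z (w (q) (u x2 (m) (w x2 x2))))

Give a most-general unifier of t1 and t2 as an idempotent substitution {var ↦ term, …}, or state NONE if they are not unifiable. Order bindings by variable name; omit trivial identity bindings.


NONE (not unifiable)

head clash or occurs-check failure — not unifiable


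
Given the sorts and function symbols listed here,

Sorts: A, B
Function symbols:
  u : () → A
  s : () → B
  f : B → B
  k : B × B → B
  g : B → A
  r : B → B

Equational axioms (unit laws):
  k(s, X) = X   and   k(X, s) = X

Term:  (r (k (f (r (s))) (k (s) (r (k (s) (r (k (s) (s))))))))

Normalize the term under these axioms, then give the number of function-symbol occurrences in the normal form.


1. (r (k (f (r (s))) (k (s) (r (k (s) (r (k (s) (s))))))))  →  (r (k (f (r (s))) (r (k (s) (r (k (s) (s)))))))
2. (r (k (f (r (s))) (r (k (s) (r (k (s) (s)))))))  →  (r (k (f (r (s))) (r (r (k (s) (s))))))
3. (r (k (f (r (s))) (r (r (k (s) (s))))))  →  (r (k (f (r (s))) (r (r (s)))))
normal form: (r (k (f (r (s))) (r (r (s)))))

size = 8


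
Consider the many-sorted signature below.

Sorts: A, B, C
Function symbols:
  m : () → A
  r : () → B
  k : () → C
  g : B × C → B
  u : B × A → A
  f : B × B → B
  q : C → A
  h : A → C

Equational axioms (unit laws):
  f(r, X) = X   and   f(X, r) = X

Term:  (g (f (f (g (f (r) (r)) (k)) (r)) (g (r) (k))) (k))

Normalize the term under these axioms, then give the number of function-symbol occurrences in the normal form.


1. (g (f (f (g (f (r) (r)) (k)) (r)) (g (r) (k))) (k))  →  (g (f (g (f (r) (r)) (k)) (g (r) (k))) (k))
2. (g (f (g (f (r) (r)) (k)) (g (r) (k))) (k))  →  (g (f (g (r) (k)) (g (r) (k))) (k))
normal form: (g (f (g (r) (k)) (g (r) (k))) (k))

size = 9


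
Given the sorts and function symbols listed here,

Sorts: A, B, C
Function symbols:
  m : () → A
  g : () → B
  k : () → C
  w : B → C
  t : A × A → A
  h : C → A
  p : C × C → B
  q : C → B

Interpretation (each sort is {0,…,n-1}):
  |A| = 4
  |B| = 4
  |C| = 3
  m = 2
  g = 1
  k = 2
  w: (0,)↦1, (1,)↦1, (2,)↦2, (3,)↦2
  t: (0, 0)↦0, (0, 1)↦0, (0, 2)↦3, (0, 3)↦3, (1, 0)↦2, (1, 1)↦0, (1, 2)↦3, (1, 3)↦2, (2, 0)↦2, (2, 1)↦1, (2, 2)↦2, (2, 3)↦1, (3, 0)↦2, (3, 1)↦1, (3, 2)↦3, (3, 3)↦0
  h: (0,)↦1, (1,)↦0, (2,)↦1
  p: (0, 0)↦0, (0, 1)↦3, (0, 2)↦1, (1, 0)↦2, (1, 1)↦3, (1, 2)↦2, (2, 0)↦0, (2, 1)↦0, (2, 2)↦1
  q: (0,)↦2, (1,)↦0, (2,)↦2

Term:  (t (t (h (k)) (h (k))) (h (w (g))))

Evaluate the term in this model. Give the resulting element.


value = 0

  k = 2
  (h (k)) = h(2,) = 1
  k = 2
  (h (k)) = h(2,) = 1
  (t (h (k)) (h (k))) = t(1, 1) = 0
  g = 1
  (w (g)) = w(1,) = 1
  (h (w (g))) = h(1,) = 0
  (t (t (h (k)) (h (k))) (h (w (g)))) = t(0, 0) = 0


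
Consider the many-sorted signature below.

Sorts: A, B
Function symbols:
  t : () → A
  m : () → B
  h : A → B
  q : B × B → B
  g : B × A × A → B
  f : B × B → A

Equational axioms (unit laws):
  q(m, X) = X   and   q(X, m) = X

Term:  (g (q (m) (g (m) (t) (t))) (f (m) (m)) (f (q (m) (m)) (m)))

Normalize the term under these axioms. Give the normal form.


normal form = (g (g (m) (t) (t)) (f (m) (m)) (f (m) (m)))

1. (g (q (m) (g (m) (t) (t))) (f (m) (m)) (f (q (m) (m)) (m)))  →  (g (g (m) (t) (t)) (f (m) (m)) (f (q (m) (m)) (m)))
2. (g (g (m) (t) (t)) (f (m) (m)) (f (q (m) (m)) (m)))  →  (g (g (m) (t) (t)) (f (m) (m)) (f (m) (m)))


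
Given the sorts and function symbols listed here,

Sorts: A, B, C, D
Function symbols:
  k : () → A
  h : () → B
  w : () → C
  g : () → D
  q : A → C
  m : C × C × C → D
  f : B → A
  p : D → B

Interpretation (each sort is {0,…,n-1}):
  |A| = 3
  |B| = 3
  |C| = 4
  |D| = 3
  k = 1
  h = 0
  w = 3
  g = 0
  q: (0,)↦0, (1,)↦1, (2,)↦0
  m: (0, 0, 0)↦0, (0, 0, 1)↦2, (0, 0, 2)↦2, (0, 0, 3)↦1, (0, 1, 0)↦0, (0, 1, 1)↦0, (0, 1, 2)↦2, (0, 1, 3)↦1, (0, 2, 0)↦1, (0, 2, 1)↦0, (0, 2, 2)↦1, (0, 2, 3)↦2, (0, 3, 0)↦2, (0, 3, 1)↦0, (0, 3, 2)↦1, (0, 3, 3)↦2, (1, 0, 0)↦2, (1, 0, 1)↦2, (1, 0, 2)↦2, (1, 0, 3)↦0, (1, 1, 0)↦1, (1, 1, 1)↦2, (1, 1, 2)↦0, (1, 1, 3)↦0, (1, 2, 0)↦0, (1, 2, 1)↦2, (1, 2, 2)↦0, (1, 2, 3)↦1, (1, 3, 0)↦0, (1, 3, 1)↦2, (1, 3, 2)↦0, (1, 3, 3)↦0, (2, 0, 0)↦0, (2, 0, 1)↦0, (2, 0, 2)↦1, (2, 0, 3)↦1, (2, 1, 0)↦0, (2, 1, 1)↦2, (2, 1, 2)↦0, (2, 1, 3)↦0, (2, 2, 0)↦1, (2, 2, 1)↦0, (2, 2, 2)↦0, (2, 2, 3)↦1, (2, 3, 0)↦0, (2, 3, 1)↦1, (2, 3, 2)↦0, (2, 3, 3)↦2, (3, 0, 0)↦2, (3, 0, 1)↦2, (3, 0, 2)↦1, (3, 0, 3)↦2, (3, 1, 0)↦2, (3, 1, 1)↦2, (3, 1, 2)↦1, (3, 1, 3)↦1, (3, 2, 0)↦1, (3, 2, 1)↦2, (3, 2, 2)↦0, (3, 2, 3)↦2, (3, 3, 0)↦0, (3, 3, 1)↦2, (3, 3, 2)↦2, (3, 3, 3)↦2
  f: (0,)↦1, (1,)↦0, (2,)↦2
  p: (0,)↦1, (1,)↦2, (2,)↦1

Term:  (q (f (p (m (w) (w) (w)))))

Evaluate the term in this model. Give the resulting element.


value = 0

  w = 3
  w = 3
  w = 3
  (m (w) (w) (w)) = m(3, 3, 3) = 2
  (p (m (w) (w) (w))) = p(2,) = 1
  (f (p (m (w) (w) (w)))) = f(1,) = 0
  (q (f (p (m (w) (w) (w))))) = q(0,) = 0


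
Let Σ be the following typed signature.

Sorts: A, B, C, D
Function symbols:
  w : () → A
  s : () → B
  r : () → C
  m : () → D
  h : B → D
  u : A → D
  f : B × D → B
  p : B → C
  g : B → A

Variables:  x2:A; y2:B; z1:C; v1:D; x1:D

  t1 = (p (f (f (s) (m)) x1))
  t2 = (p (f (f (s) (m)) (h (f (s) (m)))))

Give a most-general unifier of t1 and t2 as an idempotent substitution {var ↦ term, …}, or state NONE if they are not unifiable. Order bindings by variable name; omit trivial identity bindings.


{x1 ↦ (h (f (s) (m)))}


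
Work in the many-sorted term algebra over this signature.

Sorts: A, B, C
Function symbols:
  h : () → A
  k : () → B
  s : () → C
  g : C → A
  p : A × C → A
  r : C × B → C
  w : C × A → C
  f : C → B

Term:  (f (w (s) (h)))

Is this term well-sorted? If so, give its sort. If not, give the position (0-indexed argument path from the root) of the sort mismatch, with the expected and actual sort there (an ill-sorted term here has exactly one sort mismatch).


well-sorted; sort = B

    (s) : C
    (h) : A
  (w (s) (h)) : C
(f (w (s) (h))) : B


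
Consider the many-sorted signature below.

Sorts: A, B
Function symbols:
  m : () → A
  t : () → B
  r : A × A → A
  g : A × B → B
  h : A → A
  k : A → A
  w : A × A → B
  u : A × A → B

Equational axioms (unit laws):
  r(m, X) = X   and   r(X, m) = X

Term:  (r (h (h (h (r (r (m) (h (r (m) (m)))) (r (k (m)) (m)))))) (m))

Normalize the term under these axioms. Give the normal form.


normal form = (h (h (h (r (h (m)) (k (m))))))

1. (r (h (h (h (r (r (m) (h (r (m) (m)))) (r (k (m)) (m)))))) (m))  →  (h (h (h (r (r (m) (h (r (m) (m)))) (r (k (m)) (m))))))
2. (h (h (h (r (r (m) (h (r (m) (m)))) (r (k (m)) (m))))))  →  (h (h (h (r (h (r (m) (m))) (r (k (m)) (m))))))
3. (h (h (h (r (h (r (m) (m))) (r (k (m)) (m))))))  →  (h (h (h (r (h (m)) (r (k (m)) (m))))))
4. (h (h (h (r (h (m)) (r (k (m)) (m))))))  →  (h (h (h (r (h (m)) (k (m))))))


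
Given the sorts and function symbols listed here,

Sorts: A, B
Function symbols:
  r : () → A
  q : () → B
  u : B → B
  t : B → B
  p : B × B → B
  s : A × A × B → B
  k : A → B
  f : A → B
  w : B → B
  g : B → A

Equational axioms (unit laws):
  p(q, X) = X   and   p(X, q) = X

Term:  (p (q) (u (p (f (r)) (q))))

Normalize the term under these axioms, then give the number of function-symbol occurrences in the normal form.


size = 3

1. (p (q) (u (p (f (r)) (q))))  →  (u (p (f (r)) (q)))
2. (u (p (f (r)) (q)))  →  (u (f (r)))
normal form: (u (f (r)))


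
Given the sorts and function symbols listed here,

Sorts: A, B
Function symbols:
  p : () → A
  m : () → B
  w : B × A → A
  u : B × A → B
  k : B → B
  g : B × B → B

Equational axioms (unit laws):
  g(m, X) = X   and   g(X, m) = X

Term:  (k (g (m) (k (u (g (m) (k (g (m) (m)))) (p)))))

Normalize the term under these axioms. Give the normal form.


normal form = (k (k (u (k (m)) (p))))

1. (k (g (m) (k (u (g (m) (k (g (m) (m)))) (p)))))  →  (k (k (u (g (m) (k (g (m) (m)))) (p))))
2. (k (k (u (g (m) (k (g (m) (m)))) (p))))  →  (k (k (u (k (g (m) (m))) (p))))
3. (k (k (u (k (g (m) (m))) (p))))  →  (k (k (u (k (m)) (p))))


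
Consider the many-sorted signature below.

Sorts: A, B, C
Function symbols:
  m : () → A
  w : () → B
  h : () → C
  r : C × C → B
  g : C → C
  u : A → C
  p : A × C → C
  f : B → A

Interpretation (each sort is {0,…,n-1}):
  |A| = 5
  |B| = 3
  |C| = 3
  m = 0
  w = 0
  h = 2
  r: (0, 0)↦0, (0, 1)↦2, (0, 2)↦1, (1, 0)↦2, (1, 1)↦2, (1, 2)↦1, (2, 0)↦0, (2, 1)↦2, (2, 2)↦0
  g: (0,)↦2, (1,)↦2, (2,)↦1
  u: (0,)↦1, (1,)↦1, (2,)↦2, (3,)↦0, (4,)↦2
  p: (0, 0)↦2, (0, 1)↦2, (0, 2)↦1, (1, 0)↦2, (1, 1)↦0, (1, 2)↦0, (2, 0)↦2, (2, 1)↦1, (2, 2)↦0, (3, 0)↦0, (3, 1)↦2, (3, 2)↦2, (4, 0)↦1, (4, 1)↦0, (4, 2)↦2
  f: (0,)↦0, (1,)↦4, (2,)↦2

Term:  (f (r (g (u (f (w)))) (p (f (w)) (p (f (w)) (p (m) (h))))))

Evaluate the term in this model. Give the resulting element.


value = 2

  w = 0
  (f (w)) = f(0,) = 0
  (u (f (w))) = u(0,) = 1
  (g (u (f (w)))) = g(1,) = 2
  w = 0
  (f (w)) = f(0,) = 0
  w = 0
  (f (w)) = f(0,) = 0
  m = 0
  h = 2
  (p (m) (h)) = p(0, 2) = 1
  (p (f (w)) (p (m) (h))) = p(0, 1) = 2
  (p (f (w)) (p (f (w)) (p (m) (h)))) = p(0, 2) = 1
  (r (g (u (f (w)))) (p (f (w)) (p (f (w)) (p (m) (h))))) = r(2, 1) = 2
  (f (r (g (u (f (w)))) (p (f (w)) (p (f (w)) (p (m) (h)))))) = f(2,) = 2


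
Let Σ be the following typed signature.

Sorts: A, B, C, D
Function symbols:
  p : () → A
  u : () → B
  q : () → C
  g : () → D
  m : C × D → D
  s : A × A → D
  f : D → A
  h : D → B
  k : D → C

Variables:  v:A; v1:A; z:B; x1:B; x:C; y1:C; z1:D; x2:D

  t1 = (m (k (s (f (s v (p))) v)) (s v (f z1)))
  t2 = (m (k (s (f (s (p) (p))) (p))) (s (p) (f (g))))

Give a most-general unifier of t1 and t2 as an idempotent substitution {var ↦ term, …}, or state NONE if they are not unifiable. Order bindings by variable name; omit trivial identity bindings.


{v ↦ (p), z1 ↦ (g)}


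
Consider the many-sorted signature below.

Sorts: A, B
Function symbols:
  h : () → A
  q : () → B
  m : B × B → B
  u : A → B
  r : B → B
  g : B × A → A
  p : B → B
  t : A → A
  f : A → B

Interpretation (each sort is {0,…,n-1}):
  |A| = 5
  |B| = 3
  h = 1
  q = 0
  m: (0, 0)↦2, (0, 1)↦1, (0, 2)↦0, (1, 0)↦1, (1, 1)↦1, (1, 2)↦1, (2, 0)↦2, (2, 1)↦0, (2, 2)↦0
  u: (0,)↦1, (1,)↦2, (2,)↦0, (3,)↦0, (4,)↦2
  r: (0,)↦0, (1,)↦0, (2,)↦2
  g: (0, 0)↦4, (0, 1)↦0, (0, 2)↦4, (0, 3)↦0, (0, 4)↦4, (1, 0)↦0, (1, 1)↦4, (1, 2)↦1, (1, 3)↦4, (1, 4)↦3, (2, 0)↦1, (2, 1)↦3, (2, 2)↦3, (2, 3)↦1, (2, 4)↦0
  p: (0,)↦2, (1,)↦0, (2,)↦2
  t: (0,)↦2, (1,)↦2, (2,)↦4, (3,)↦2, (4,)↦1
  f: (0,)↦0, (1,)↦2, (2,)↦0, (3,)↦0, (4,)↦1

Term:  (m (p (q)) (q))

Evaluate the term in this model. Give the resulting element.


  q = 0
  (p (q)) = p(0,) = 2
  q = 0
  (m (p (q)) (q)) = m(2, 0) = 2

value = 2


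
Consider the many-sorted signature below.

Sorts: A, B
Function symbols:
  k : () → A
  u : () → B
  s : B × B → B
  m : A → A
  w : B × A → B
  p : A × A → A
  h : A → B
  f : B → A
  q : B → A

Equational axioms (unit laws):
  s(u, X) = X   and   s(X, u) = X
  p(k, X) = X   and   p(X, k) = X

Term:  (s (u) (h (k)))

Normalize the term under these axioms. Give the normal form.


1. (s (u) (h (k)))  →  (h (k))

normal form = (h (k))


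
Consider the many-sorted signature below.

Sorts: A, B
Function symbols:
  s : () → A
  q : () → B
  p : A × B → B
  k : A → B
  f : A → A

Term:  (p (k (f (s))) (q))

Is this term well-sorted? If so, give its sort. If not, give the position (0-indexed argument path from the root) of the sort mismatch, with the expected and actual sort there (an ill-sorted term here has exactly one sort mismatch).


ill-sorted at position [0]: expected A, got B

      (s) : A
    (f (s)) : A
  (k (f (s))) : B
  (q) : B
(p (k (f (s))) (q)) : ✗ arg 0 at [0] has sort B, expected A


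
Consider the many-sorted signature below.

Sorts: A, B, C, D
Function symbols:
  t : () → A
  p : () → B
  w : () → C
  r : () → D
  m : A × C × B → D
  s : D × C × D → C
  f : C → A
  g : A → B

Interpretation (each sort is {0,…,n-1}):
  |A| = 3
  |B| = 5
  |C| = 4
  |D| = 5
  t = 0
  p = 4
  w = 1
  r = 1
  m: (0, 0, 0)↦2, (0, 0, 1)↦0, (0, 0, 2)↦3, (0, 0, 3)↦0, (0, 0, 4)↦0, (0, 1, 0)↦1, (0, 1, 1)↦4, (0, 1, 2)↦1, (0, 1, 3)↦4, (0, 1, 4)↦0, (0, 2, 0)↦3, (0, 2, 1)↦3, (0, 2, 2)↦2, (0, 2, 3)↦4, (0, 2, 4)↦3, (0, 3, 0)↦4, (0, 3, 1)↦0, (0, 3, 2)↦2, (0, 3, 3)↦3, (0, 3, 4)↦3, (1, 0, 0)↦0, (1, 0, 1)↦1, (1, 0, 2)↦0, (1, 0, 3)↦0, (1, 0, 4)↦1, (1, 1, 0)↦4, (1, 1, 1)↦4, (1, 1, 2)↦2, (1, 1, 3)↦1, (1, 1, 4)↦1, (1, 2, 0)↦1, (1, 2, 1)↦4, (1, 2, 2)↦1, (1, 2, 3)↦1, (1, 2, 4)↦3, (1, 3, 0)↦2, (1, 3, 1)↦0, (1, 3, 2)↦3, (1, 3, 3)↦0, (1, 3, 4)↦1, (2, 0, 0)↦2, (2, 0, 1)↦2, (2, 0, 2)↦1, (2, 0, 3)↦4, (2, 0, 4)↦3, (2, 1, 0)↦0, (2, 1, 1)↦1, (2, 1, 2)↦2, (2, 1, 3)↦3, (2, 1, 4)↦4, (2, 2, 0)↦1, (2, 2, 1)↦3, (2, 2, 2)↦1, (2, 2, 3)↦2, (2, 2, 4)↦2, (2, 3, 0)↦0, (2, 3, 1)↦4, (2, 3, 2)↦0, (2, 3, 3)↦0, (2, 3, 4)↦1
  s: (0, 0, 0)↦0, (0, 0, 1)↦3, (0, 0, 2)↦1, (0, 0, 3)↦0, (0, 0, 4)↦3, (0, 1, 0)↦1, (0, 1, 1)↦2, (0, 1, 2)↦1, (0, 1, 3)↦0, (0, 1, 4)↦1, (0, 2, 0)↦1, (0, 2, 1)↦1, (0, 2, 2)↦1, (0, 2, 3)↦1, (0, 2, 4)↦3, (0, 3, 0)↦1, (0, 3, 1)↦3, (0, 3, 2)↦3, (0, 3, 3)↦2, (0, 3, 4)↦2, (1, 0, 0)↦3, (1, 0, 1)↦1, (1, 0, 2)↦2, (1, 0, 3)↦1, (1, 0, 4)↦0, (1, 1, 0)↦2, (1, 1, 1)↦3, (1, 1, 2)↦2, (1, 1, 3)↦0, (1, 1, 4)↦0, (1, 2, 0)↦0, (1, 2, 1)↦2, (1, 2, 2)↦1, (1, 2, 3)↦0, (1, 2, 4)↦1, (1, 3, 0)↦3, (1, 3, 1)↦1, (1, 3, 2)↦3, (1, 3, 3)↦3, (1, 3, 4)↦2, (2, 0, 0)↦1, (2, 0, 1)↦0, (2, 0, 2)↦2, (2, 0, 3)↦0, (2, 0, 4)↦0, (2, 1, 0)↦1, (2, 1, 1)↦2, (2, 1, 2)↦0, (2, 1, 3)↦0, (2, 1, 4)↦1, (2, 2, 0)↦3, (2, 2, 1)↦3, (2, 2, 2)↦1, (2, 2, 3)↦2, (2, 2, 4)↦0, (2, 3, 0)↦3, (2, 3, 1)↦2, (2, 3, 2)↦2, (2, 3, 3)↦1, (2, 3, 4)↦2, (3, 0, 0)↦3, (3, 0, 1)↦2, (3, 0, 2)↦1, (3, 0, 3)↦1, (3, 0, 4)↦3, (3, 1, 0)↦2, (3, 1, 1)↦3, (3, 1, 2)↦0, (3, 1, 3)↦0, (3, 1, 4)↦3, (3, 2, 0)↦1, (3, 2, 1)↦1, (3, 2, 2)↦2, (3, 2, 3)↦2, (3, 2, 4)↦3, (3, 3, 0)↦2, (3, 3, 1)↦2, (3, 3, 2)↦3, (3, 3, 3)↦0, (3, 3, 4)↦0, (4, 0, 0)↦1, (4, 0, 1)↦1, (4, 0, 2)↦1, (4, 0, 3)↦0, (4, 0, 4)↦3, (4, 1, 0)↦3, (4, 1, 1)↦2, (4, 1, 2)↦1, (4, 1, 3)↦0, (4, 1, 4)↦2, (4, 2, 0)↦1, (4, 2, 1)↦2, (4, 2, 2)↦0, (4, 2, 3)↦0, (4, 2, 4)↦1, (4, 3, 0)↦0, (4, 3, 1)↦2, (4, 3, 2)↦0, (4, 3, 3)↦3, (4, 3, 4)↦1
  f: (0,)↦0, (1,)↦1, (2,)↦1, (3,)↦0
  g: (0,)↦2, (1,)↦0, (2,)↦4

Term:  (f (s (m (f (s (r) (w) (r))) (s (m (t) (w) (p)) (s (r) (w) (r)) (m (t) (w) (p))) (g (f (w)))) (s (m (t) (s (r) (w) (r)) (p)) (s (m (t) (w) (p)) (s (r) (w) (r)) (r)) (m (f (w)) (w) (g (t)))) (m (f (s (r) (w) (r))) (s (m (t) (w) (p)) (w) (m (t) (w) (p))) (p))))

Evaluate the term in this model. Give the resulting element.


  r = 1
  w = 1
  r = 1
  (s (r) (w) (r)) = s(1, 1, 1) = 3
  (f (s (r) (w) (r))) = f(3,) = 0
  t = 0
  w = 1
  p = 4
  (m (t) (w) (p)) = m(0, 1, 4) = 0
  r = 1
  w = 1
  r = 1
  (s (r) (w) (r)) = s(1, 1, 1) = 3
  t = 0
  w = 1
  p = 4
  (m (t) (w) (p)) = m(0, 1, 4) = 0
  (s (m (t) (w) (p)) (s (r) (w) (r)) (m (t) (w) (p))) = s(0, 3, 0) = 1
  w = 1
  (f (w)) = f(1,) = 1
  (g (f (w))) = g(1,) = 0
  (m (f (s (r) (w) (r))) (s (m (t) (w) (p)) (s (r) (w) (r)) (m (t) (w) (p))) (g (f (w)))) = m(0, 1, 0) = 1
  t = 0
  r = 1
  w = 1
  r = 1
  (s (r) (w) (r)) = s(1, 1, 1) = 3
  p = 4
  (m (t) (s (r) (w) (r)) (p)) = m(0, 3, 4) = 3
  t = 0
  w = 1
  p = 4
  (m (t) (w) (p)) = m(0, 1, 4) = 0
  r = 1
  w = 1
  r = 1
  (s (r) (w) (r)) = s(1, 1, 1) = 3
  r = 1
  (s (m (t) (w) (p)) (s (r) (w) (r)) (r)) = s(0, 3, 1) = 3
  w = 1
  (f (w)) = f(1,) = 1
  w = 1
  t = 0
  (g (t)) = g(0,) = 2
  (m (f (w)) (w) (g (t))) = m(1, 1, 2) = 2
  (s (m (t) (s (r) (w) (r)) (p)) (s (m (t) (w) (p)) (s (r) (w) (r)) (r)) (m (f (w)) (w) (g (t)))) = s(3, 3, 2) = 3
  r = 1
  w = 1
  r = 1
  (s (r) (w) (r)) = s(1, 1, 1) = 3
  (f (s (r) (w) (r))) = f(3,) = 0
  t = 0
  w = 1
  p = 4
  (m (t) (w) (p)) = m(0, 1, 4) = 0
  w = 1
  t = 0
  w = 1
  p = 4
  (m (t) (w) (p)) = m(0, 1, 4) = 0
  (s (m (t) (w) (p)) (w) (m (t) (w) (p))) = s(0, 1, 0) = 1
  p = 4
  (m (f (s (r) (w) (r))) (s (m (t) (w) (p)) (w) (m (t) (w) (p))) (p)) = m(0, 1, 4) = 0
  (s (m (f (s (r) (w) (r))) (s (m (t) (w) (p)) (s (r) (w) (r)) (m (t) (w) (p))) (g (f (w)))) (s (m (t) (s (r) (w) (r)) (p)) (s (m (t) (w) (p)) (s (r) (w) (r)) (r)) (m (f (w)) (w) (g (t)))) (m (f (s (r) (w) (r))) (s (m (t) (w) (p)) (w) (m (t) (w) (p))) (p))) = s(1, 3, 0) = 3
  (f (s (m (f (s (r) (w) (r))) (s (m (t) (w) (p)) (s (r) (w) (r)) (m (t) (w) (p))) (g (f (w)))) (s (m (t) (s (r) (w) (r)) (p)) (s (m (t) (w) (p)) (s (r) (w) (r)) (r)) (m (f (w)) (w) (g (t)))) (m (f (s (r) (w) (r))) (s (m (t) (w) (p)) (w) (m (t) (w) (p))) (p)))) = f(3,) = 0

value = 0


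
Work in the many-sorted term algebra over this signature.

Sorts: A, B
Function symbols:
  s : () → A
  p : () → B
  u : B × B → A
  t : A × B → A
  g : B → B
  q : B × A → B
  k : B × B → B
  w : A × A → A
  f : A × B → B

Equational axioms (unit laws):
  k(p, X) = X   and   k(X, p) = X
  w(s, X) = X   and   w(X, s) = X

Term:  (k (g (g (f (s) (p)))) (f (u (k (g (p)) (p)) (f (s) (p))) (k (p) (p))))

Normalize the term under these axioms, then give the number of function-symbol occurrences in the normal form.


size = 14

1. (k (g (g (f (s) (p)))) (f (u (k (g (p)) (p)) (f (s) (p))) (k (p) (p))))  →  (k (g (g (f (s) (p)))) (f (u (g (p)) (f (s) (p))) (k (p) (p))))
2. (k (g (g (f (s) (p)))) (f (u (g (p)) (f (s) (p))) (k (p) (p))))  →  (k (g (g (f (s) (p)))) (f (u (g (p)) (f (s) (p))) (p)))
normal form: (k (g (g (f (s) (p)))) (f (u (g (p)) (f (s) (p))) (p)))


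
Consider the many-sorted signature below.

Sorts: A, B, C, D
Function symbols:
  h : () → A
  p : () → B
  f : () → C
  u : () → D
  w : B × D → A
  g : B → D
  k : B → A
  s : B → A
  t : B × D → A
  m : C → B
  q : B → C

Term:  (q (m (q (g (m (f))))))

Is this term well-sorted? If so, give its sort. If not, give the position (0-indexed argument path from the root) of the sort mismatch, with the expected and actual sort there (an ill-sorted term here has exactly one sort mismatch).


          (f) : C
        (m (f)) : B
      (g (m (f))) : D
    (q (g (m (f)))) : ✗ arg 0 at [0, 0, 0] has sort D, expected B

ill-sorted at position [0, 0, 0]: expected B, got D


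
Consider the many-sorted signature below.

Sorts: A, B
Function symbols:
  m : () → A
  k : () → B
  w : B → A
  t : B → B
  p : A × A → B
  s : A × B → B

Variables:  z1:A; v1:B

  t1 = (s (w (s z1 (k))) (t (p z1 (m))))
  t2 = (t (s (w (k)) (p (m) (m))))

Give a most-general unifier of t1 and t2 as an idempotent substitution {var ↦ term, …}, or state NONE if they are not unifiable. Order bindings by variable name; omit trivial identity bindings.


head clash or occurs-check failure — not unifiable

NONE (not unifiable)


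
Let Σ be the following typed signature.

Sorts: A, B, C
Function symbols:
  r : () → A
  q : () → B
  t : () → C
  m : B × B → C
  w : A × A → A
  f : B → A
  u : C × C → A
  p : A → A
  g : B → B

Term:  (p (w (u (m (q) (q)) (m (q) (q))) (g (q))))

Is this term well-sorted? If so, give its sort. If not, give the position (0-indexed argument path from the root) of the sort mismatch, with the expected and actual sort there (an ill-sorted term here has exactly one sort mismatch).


ill-sorted at position [0, 1]: expected A, got B

        (q) : B
        (q) : B
      (m (q) (q)) : C
        (q) : B
        (q) : B
      (m (q) (q)) : C
    (u (m (q) (q)) (m (q) (q))) : A
      (q) : B
    (g (q)) : B
  (w (u (m (q) (q)) (m (q) (q))) (g (q))) : ✗ arg 1 at [0, 1] has sort B, expected A
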